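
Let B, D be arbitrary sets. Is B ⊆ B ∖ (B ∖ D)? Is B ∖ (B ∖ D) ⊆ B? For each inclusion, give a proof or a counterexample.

(⊆) This inclusion fails. Take B = {1}, D = ∅; then 1 ∈ B but 1 ∉ B ∖ (B ∖ D).

(⊇) Let x ∈ B ∖ (B ∖ D). Then x ∈ B ∩ D, from which x ∈ B.

(⊆) fails; (⊇) holds.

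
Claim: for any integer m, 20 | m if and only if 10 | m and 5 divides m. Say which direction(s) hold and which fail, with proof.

(⇒) holds; (⇐) fails.

(⟹) If 20 ∣ m, write m = 20q. Since 20 = 2·10, m = 10·(2q), so 10 ∣ m; and since 20 = 4·5, m = 5·(4q), so 5 ∣ m.

(⟸) This fails: take m = 10. Both 10 ∣ 10 and 5 ∣ 10, yet 10 is not a multiple of 20 (since 10 = 0·20 + 10), so 20 ∤ 10.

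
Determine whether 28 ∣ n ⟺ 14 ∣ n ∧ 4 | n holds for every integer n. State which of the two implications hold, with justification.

(⟸) Suppose 14 ∣ n and 4 ∣ n. Any common multiple of 14 and 4 is a multiple of their lcm; here lcm(14, 4) = 14·4/gcd(14, 4) = 56/2 = 28, so 28 ∣ n.

(⟹) If 28 ∣ n, write n = 28q. Since 28 = 2·14, n = 14·(2q), so 14 ∣ n; and since 28 = 7·4, n = 4·(7q), so 4 ∣ n.

Both directions hold.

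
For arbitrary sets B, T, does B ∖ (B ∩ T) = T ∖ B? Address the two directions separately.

Neither inclusion holds.

Forward inclusion. This inclusion fails. Take B = {1}, T = ∅; then 1 ∈ B ∖ (B ∩ T) but 1 ∉ T ∖ B.

Reverse inclusion. This inclusion fails. Take B = ∅, T = {1}; then 1 ∈ T ∖ B but 1 ∉ B ∖ (B ∩ T).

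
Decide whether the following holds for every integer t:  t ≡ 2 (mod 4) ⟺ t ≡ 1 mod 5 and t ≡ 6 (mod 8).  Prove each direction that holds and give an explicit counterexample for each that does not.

Only the converse holds.

Forward direction. This fails: t = 2 gives 2 ≡ 2 (mod 4) but 2 ≡ 2 (mod 5), so the conjunction on the right does not hold.

Converse. If t ≡ 1 (mod 5) and t ≡ 6 (mod 8), then by the Chinese remainder theorem t ≡ 6 (mod 40). Since 6 ≡ 2 (mod 4) and 4 ∣ 40, we get t ≡ 2 (mod 4).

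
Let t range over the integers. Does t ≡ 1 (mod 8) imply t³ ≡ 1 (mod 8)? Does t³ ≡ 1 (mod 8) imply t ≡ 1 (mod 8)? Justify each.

Both implications hold.

(⟸) Suppose t³ ≡ 1 (mod 8). The only residue r in {0, …, 7} with r³ ≡ 1 (mod 8) is r = 1, so t ≡ 1 (mod 8).

(⟹) Suppose t ≡ 1 (mod 8). Write t = 8j + 1. Then (8j + 1)³ = 512j³ + 192j² + 24j + 1 = 8(64j³ + 24j² + 3j) + 1, so t³ ≡ 1 (mod 8).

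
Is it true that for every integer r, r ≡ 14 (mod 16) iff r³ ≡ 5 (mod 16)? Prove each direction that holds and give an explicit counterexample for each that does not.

[⇒] This fails: take r = 14. Then 14 ≡ 14 (mod 16), but 14³ = 2744 ≡ 8 (mod 16), not 5.

[⇐] This fails: take r = 13. Then 13³ = 2197 ≡ 5 (mod 16), yet 13 ≡ 13 (mod 16), not 14.

Neither direction holds.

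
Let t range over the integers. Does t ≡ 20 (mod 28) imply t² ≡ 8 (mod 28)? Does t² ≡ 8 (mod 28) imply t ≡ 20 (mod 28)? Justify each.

(→) Suppose t ≡ 20 (mod 28). Write t = 28j + 20. Then (28j + 20)² = 784j² + 1120j + 400 = 28(28j² + 40j + 14) + 8, so t² ≡ 8 (mod 28).

(←) This fails: take t = 6. Then 6² = 36 ≡ 8 (mod 28), yet 6 ≡ 6 (mod 28), not 20.

Not equivalent: only (⇒) holds.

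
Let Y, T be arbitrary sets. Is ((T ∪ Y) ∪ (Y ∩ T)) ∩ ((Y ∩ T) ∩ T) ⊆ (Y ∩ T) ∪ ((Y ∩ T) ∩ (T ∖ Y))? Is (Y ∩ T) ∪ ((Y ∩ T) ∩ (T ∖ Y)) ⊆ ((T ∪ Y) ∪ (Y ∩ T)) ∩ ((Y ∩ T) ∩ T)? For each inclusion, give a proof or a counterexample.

The two sets are equal.

(⟹) Let x ∈ ((T ∪ Y) ∪ (Y ∩ T)) ∩ ((Y ∩ T) ∩ T). Then x ∈ Y ∩ T, from which x ∈ (Y ∩ T) ∪ ((Y ∩ T) ∩ (T ∖ Y)).

(⟸) Let x ∈ (Y ∩ T) ∪ ((Y ∩ T) ∩ (T ∖ Y)). Then x ∈ Y ∩ T, from which x ∈ ((T ∪ Y) ∪ (Y ∩ T)) ∩ ((Y ∩ T) ∩ T).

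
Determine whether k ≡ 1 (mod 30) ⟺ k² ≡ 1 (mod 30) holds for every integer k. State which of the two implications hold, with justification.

Only the forward implication holds.

[⇒] Suppose k ≡ 1 (mod 30). Write k = 30j + 1. Then (30j + 1)² = 900j² + 60j + 1 = 30(30j² + 2j) + 1, so k² ≡ 1 (mod 30).

[⇐] This fails: take k = 11. Then 11² = 121 ≡ 1 (mod 30), yet 11 ≡ 11 (mod 30), not 1.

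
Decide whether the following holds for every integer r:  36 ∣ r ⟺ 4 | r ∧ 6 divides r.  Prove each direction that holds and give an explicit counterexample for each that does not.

(⇒) holds; (⇐) fails.

[⇒] If 36 ∣ r, write r = 36q. Since 36 = 9·4, r = 4·(9q), so 4 ∣ r; and since 36 = 6·6, r = 6·(6q), so 6 ∣ r.

[⇐] This fails: take r = 12. Both 4 ∣ 12 and 6 ∣ 12, yet 12 is not a multiple of 36 (since 12 = 0·36 + 12), so 36 ∤ 12.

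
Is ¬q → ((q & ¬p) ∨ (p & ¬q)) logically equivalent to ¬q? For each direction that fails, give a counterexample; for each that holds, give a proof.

Neither implication holds.

(⟹) This fails. Under q = T, p = F, the left side is true but the right side is false.

(⟸) This fails. Under q = F, p = F, the left side is false but the right side is true.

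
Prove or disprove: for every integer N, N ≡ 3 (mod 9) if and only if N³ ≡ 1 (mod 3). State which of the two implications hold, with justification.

(⇒) This fails: take N = 3. Then 3 ≡ 3 (mod 9), but 3³ = 27 ≡ 0 (mod 3), not 1.

(⇐) This fails: take N = 1. Then 1³ = 1 ≡ 1 (mod 3), yet 1 ≡ 1 (mod 9), not 3.

Neither implication holds.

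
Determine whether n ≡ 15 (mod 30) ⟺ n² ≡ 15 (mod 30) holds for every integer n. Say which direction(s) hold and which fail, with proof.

[⇒] Suppose n ≡ 15 (mod 30). Write n = 30j + 15. Then (30j + 15)² = 900j² + 900j + 225 = 30(30j² + 30j + 7) + 15, so n² ≡ 15 (mod 30).

[⇐] Conversely, suppose n² ≡ 15 (mod 30). The only residue r in {0, …, 29} with r² ≡ 15 (mod 30) is r = 15, so n ≡ 15 (mod 30).

Equivalent; both directions hold.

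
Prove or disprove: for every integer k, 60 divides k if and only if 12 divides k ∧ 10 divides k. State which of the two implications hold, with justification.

Forward direction. If 60 ∣ k, write k = 60q. Since 60 = 5·12, k = 12·(5q), so 12 ∣ k; and since 60 = 6·10, k = 10·(6q), so 10 ∣ k.

Converse. Suppose 12 ∣ k and 10 ∣ k. Any common multiple of 12 and 10 is a multiple of their lcm; here lcm(12, 10) = 12·10/gcd(12, 10) = 120/2 = 60, so 60 ∣ k.

Both directions hold; the statement is true.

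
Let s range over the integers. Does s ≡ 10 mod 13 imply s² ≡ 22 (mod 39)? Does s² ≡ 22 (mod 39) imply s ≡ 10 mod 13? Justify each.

Neither implication holds.

(⟹) This fails: take s = 36. Then 36 ≡ 10 (mod 13), but 36² = 1296 ≡ 9 (mod 39), not 22.

(⟸) This fails: take s = 16. Then 16² = 256 ≡ 22 (mod 39), yet 16 ≡ 3 (mod 13), not 10.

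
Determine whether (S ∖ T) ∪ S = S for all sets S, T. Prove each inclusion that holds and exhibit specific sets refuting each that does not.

Both inclusions hold; the sets are equal.

Reverse inclusion. Let x ∈ S. Then either x ∈ S and x ∉ T; or x ∈ S ∩ T. In each case x ∈ (S ∖ T) ∪ S, so S ⊆ (S ∖ T) ∪ S.

Forward inclusion. Let x ∈ (S ∖ T) ∪ S. Then either x ∈ S and x ∉ T; or x ∈ S ∩ T. In each case x ∈ S, so (S ∖ T) ∪ S ⊆ S.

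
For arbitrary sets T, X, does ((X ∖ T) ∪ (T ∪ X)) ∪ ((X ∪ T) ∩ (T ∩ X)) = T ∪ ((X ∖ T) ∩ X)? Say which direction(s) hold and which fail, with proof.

Both inclusions hold; the sets are equal.

Forward inclusion. Let x ∈ ((X ∖ T) ∪ (T ∪ X)) ∪ ((X ∪ T) ∩ (T ∩ X)). Then either x ∈ T and x ∉ X; or x ∈ X and x ∉ T; or x ∈ T ∩ X. In each case x ∈ T ∪ ((X ∖ T) ∩ X), so ((X ∖ T) ∪ (T ∪ X)) ∪ ((X ∪ T) ∩ (T ∩ X)) ⊆ T ∪ ((X ∖ T) ∩ X).

Reverse inclusion. Let x ∈ T ∪ ((X ∖ T) ∩ X). Then either x ∈ T and x ∉ X; or x ∈ X and x ∉ T; or x ∈ T ∩ X. In each case x ∈ ((X ∖ T) ∪ (T ∪ X)) ∪ ((X ∪ T) ∩ (T ∩ X)), so T ∪ ((X ∖ T) ∩ X) ⊆ ((X ∖ T) ∪ (T ∪ X)) ∪ ((X ∪ T) ∩ (T ∩ X)).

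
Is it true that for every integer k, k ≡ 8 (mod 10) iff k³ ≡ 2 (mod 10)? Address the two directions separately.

Both directions hold.

(⇐) Suppose k³ ≡ 2 (mod 10). The only residue r in {0, …, 9} with r³ ≡ 2 (mod 10) is r = 8, so k ≡ 8 (mod 10).

(⇒) Suppose k ≡ 8 (mod 10). Write k = 10j + 8. Then (10j + 8)³ = 1000j³ + 2400j² + 1920j + 512 = 10(100j³ + 240j² + 192j + 51) + 2, so k³ ≡ 2 (mod 10).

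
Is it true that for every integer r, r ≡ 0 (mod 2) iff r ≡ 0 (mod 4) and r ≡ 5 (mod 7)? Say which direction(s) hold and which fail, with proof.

Forward direction. This fails: r = 0 gives 0 ≡ 0 (mod 2) but 0 ≡ 0 (mod 7), so the conjunction on the right does not hold.

Converse. If r ≡ 0 (mod 4) and r ≡ 5 (mod 7), then by the Chinese remainder theorem r ≡ 12 (mod 28). Since 12 ≡ 0 (mod 2) and 2 ∣ 28, we get r ≡ 0 (mod 2).

Only the converse holds.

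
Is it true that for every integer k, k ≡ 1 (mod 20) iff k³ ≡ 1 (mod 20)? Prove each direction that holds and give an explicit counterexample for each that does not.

(⇒) Suppose k ≡ 1 (mod 20). Write k = 20j + 1. Then (20j + 1)³ = 8000j³ + 1200j² + 60j + 1 = 20(400j³ + 60j² + 3j) + 1, so k³ ≡ 1 (mod 20).

(⇐) Conversely, suppose k³ ≡ 1 (mod 20). The only residue r in {0, …, 19} with r³ ≡ 1 (mod 20) is r = 1, so k ≡ 1 (mod 20).

Equivalent; both directions hold.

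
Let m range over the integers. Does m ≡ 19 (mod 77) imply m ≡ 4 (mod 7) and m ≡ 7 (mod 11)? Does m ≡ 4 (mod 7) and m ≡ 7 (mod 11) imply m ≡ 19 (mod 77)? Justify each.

Forward direction. This fails: m = 19 gives 19 ≡ 19 (mod 77) but 19 ≡ 5 (mod 7), so the conjunction on the right does not hold.

Converse. This fails: m = 18 satisfies both congruences on the right (18 ≡ 4 mod 7 and 18 ≡ 7 mod 11) yet 18 ≡ 18 (mod 77), not 19.

Neither implication holds.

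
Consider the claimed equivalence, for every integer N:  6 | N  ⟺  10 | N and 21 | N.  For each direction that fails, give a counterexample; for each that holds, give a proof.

(→) This fails: take N = 6. Certainly 6 ∣ 6, but 10 ∤ 6.

(←) Suppose 10 ∣ N and 21 ∣ N. Any common multiple of 10 and 21 is a multiple of their lcm; here gcd(10, 21) = 1, so lcm(10, 21) = 10·21 = 210, so 210 ∣ N. Since 6 ∣ 210, it follows that 6 ∣ N.

Only the converse holds.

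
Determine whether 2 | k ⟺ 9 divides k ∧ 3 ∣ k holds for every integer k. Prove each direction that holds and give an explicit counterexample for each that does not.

Neither direction holds.

Forward direction. This fails: take k = 2. Certainly 2 ∣ 2, but 9 ∤ 2.

Converse. This fails: take k = 9. Both 9 ∣ 9 and 3 ∣ 9, yet 9 is not a multiple of 2 (since 9 = 4·2 + 1), so 2 ∤ 9.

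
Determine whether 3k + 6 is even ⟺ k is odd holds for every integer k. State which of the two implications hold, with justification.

(⇒) This fails: k = 2 gives 3k + 6 = 12, which is even, but 2 is even, not odd.

(⇐) This also fails: k = 1 is odd, but 3k + 6 = 9 is odd, not even.

Both directions fail.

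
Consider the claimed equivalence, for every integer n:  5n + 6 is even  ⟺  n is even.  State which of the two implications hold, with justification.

(⇒) Suppose 5n + 6 is even. Since 5 is odd, 5n and n have the same parity, so 5n + 6 ≡ n + 6 (mod 2). As 6 is even, 5n + 6 is even exactly when n is even. Thus n is even.

(⇐) Conversely, suppose n is even; write n = 2j. Then 5n + 6 = 5·(2j) + 6 = 2·5j + 6, which is even.

Both implications hold.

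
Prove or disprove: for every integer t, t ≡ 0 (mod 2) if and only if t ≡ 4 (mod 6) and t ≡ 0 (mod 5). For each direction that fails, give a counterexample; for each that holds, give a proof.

Only the converse holds.

(⇒) This fails: t = 0 gives 0 ≡ 0 (mod 2) but 0 ≡ 0 (mod 6), so the conjunction on the right does not hold.

(⇐) Conversely, if t ≡ 4 (mod 6) and t ≡ 0 (mod 5), then by the Chinese remainder theorem t ≡ 10 (mod 30). Since 10 ≡ 0 (mod 2) and 2 ∣ 30, we get t ≡ 0 (mod 2).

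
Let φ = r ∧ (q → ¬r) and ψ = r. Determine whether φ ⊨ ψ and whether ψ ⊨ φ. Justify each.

(→) Assume the antecedent. If r is true, r reduces to true regardless of the other variables. If r is false, the antecedent cannot hold. Either way r holds.

(←) This fails. Under r = T, q = T, the left side is false but the right side is true.

Only the forward direction holds.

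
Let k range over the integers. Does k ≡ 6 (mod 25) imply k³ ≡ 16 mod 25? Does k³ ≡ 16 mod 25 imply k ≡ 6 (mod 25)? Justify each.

Equivalent; both directions hold.

(⟸) Suppose k³ ≡ 16 (mod 25). The only residue r in {0, …, 24} with r³ ≡ 16 (mod 25) is r = 6, so k ≡ 6 (mod 25).

(⟹) Suppose k ≡ 6 (mod 25). Write k = 25j + 6. Then (25j + 6)³ = 15625j³ + 11250j² + 2700j + 216 = 25(625j³ + 450j² + 108j + 8) + 16, so k³ ≡ 16 (mod 25).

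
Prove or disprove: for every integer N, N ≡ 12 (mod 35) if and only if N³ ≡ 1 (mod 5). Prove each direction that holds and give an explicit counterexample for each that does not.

Neither implication holds.

(→) This fails: take N = 12. Then 12 ≡ 12 (mod 35), but 12³ = 1728 ≡ 3 (mod 5), not 1.

(←) This fails: take N = 1. Then 1³ = 1 ≡ 1 (mod 5), yet 1 ≡ 1 (mod 35), not 12.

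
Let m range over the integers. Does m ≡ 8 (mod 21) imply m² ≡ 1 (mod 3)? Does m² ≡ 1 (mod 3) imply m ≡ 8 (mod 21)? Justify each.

(⇒) Suppose m ≡ 8 (mod 21). Then m² ≡ 8² = 64 (mod 21), and since 3 ∣ 21, also m² ≡ 1 (mod 3).

(⇐) This fails: take m = 1. Then 1² = 1 ≡ 1 (mod 3), yet 1 ≡ 1 (mod 21), not 8.

Not equivalent: only (⇒) holds.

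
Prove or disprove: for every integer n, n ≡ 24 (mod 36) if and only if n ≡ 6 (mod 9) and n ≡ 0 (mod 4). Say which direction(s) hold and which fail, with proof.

(→) Suppose n ≡ 24 (mod 36); write n = 36j + 24. Since 9 ∣ 36, reducing mod 9 gives n ≡ 24 ≡ 6 (mod 9); since 4 ∣ 36, reducing mod 4 gives n ≡ 24 ≡ 0 (mod 4).

(←) Conversely, if n ≡ 6 (mod 9) and n ≡ 0 (mod 4), then by the Chinese remainder theorem n ≡ 24 (mod 36). This is exactly n ≡ 24 (mod 36).

Both implications hold.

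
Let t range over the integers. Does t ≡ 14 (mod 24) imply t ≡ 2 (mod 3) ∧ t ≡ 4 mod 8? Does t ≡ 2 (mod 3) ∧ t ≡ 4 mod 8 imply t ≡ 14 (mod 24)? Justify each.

[⇒] This fails: t = 14 gives 14 ≡ 14 (mod 24) but 14 ≡ 6 (mod 8), so the conjunction on the right does not hold.

[⇐] This fails: t = 20 satisfies both congruences on the right (20 ≡ 2 mod 3 and 20 ≡ 4 mod 8) yet 20 ≡ 20 (mod 24), not 14.

(⇒) fails and (⇐) fails.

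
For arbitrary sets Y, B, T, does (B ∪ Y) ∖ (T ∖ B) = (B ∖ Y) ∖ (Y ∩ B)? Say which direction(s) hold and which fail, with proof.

(⊆) fails; (⊇) holds.

(⊆) This inclusion fails. Take Y = {1}, B = ∅, T = ∅; then 1 ∈ (B ∪ Y) ∖ (T ∖ B) but 1 ∉ (B ∖ Y) ∖ (Y ∩ B).

(⊇) Let x ∈ (B ∖ Y) ∖ (Y ∩ B). Then either x ∈ B and x ∉ Y, T; or x ∈ B ∩ T and x ∉ Y. In each case x ∈ (B ∪ Y) ∖ (T ∖ B), so (B ∖ Y) ∖ (Y ∩ B) ⊆ (B ∪ Y) ∖ (T ∖ B).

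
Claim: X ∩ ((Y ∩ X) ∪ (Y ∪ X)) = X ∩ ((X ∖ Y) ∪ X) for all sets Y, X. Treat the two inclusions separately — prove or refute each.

(⊇) Let x ∈ X ∩ ((X ∖ Y) ∪ X). Then either x ∈ X and x ∉ Y; or x ∈ Y ∩ X. In each case x ∈ X ∩ ((Y ∩ X) ∪ (Y ∪ X)), so X ∩ ((X ∖ Y) ∪ X) ⊆ X ∩ ((Y ∩ X) ∪ (Y ∪ X)).

(⊆) Let x ∈ X ∩ ((Y ∩ X) ∪ (Y ∪ X)). Then either x ∈ X and x ∉ Y; or x ∈ Y ∩ X. In each case x ∈ X ∩ ((X ∖ Y) ∪ X), so X ∩ ((Y ∩ X) ∪ (Y ∪ X)) ⊆ X ∩ ((X ∖ Y) ∪ X).

The two sets are equal.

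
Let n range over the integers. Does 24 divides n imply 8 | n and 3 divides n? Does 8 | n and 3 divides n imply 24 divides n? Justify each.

Both directions hold; the statement is true.

(⇒) If 24 ∣ n, write n = 24q. Since 24 = 3·8, n = 8·(3q), so 8 ∣ n; and since 24 = 8·3, n = 3·(8q), so 3 ∣ n.

(⇐) Suppose 8 ∣ n and 3 ∣ n. Any common multiple of 8 and 3 is a multiple of their lcm; here gcd(8, 3) = 1, so lcm(8, 3) = 8·3 = 24, so 24 ∣ n.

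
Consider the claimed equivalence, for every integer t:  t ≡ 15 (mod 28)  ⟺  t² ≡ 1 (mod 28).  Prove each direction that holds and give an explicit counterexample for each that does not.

(⇒) Suppose t ≡ 15 (mod 28). Write t = 28j + 15. Then (28j + 15)² = 784j² + 840j + 225 = 28(28j² + 30j + 8) + 1, so t² ≡ 1 (mod 28).

(⇐) This fails: take t = 1. Then 1² = 1 ≡ 1 (mod 28), yet 1 ≡ 1 (mod 28), not 15.

The forward direction holds; the converse fails.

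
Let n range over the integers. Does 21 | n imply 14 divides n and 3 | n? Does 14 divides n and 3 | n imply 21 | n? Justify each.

(→) This fails: take n = 21. Certainly 21 ∣ 21, but 14 ∤ 21.

(←) Suppose 14 ∣ n and 3 ∣ n. Any common multiple of 14 and 3 is a multiple of their lcm; here gcd(14, 3) = 1, so lcm(14, 3) = 14·3 = 42, so 42 ∣ n. Since 21 ∣ 42, it follows that 21 ∣ n.

(⇒) fails; (⇐) holds.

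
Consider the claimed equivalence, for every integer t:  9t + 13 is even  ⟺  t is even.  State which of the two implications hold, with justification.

(⟹) This fails: t = 7 gives 9t + 13 = 76, which is even, but 7 is odd, not even.

(⟸) This also fails: t = 6 is even, but 9t + 13 = 67 is odd, not even.

Neither direction holds.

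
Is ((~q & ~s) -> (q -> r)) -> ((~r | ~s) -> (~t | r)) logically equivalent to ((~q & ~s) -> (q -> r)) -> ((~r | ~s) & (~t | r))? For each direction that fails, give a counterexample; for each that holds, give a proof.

(→) This fails. Under s = T, r = T, t = F, q = F, the left side is true but the right side is false.

(←) Assume the antecedent. If t is true, the antecedent forces (s = F, r = T, t = T, q = F) or (s = F, r = T, t = T, q = T), and the consequent holds there. If t is false, the consequent reduces to true regardless of the other variables. Either way the consequent holds.

Only the converse holds.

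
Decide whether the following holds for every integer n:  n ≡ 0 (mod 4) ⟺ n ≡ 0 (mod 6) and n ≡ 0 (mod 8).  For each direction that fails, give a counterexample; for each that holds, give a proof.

The forward direction fails; the converse holds.

Forward direction. This fails: n = 4 gives 4 ≡ 0 (mod 4) but 4 ≡ 4 (mod 6), so the conjunction on the right does not hold.

Converse. If n ≡ 0 (mod 6) and n ≡ 0 (mod 8), then by the Chinese remainder theorem n ≡ 0 (mod 24). Since 0 ≡ 0 (mod 4) and 4 ∣ 24, we get n ≡ 0 (mod 4).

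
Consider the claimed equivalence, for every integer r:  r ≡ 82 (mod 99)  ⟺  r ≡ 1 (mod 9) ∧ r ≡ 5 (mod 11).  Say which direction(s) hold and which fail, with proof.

(⟹) Suppose r ≡ 82 (mod 99); write r = 99j + 82. Since 9 ∣ 99, reducing mod 9 gives r ≡ 82 ≡ 1 (mod 9); since 11 ∣ 99, reducing mod 11 gives r ≡ 82 ≡ 5 (mod 11).

(⟸) Conversely, if r ≡ 1 (mod 9) and r ≡ 5 (mod 11), then by the Chinese remainder theorem r ≡ 82 (mod 99). This is exactly r ≡ 82 (mod 99).

The biconditional holds.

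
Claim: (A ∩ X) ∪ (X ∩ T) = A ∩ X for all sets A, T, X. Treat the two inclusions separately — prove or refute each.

The sets are not equal: only the reverse inclusion holds.

(⟹) This inclusion fails. Take A = ∅, T = {1}, X = {1}; then 1 ∈ (A ∩ X) ∪ (X ∩ T) but 1 ∉ A ∩ X.

(⟸) Let x ∈ A ∩ X. Then either x ∈ A ∩ X and x ∉ T; or x ∈ A ∩ T ∩ X. In each case x ∈ (A ∩ X) ∪ (X ∩ T), so A ∩ X ⊆ (A ∩ X) ∪ (X ∩ T).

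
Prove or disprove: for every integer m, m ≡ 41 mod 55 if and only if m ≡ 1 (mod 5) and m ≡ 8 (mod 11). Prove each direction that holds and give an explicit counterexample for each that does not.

(⇒) Suppose m ≡ 41 (mod 55); write m = 55j + 41. Since 5 ∣ 55, reducing mod 5 gives m ≡ 41 ≡ 1 (mod 5); since 11 ∣ 55, reducing mod 11 gives m ≡ 41 ≡ 8 (mod 11).

(⇐) Conversely, if m ≡ 1 (mod 5) and m ≡ 8 (mod 11), then by the Chinese remainder theorem m ≡ 41 (mod 55). This is exactly m ≡ 41 (mod 55).

Both implications hold.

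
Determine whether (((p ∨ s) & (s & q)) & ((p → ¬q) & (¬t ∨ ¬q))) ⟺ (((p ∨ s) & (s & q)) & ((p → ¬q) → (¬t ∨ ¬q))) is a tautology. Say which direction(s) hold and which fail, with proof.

Only the forward direction holds.

Converse. This fails. Under q = T, s = T, t = F, p = T, the left side is false but the right side is true.

Forward direction. Assume the antecedent. If q is true, the antecedent forces (q = T, s = T, t = F, p = F), and the consequent holds there. If q is false, the antecedent cannot hold. Either way the consequent holds.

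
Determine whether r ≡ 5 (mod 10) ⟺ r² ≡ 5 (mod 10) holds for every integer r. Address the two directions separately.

(⇐) For the converse, argue contrapositively. If r ≢ 5 (mod 10), then r is congruent to one of 0, 1, 2, 3, 4, 6, 7, 8, 9 modulo 10, and these give r² ≡ 0, 1, 4, 9, 6, 6, 9, 4, 1 respectively — never 5.

(⇒) Suppose r ≡ 5 (mod 10). Write r = 10j + 5. Then (10j + 5)² = 100j² + 100j + 25 = 10(10j² + 10j + 2) + 5, so r² ≡ 5 (mod 10).

Equivalent; both directions hold.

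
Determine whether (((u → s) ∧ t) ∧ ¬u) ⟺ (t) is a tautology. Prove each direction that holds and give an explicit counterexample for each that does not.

(⇒) Assume the antecedent. If s is true, the antecedent forces (s = T, t = T, u = F), and t holds there. If s is false, the antecedent forces (s = F, t = T, u = F), and t holds there. Either way t holds.

(⇐) This fails. Under s = F, t = T, u = T, the left side is false but the right side is true.

Not equivalent: only (⇒) holds.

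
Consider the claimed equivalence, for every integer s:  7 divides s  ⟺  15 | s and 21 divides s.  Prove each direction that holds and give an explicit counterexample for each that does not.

(←) Suppose 15 ∣ s and 21 ∣ s. Any common multiple of 15 and 21 is a multiple of their lcm; here lcm(15, 21) = 15·21/gcd(15, 21) = 315/3 = 105, so 105 ∣ s. Since 7 ∣ 105, it follows that 7 ∣ s.

(→) This fails: take s = 7. Certainly 7 ∣ 7, but 15 ∤ 7.

The forward direction fails; the converse holds.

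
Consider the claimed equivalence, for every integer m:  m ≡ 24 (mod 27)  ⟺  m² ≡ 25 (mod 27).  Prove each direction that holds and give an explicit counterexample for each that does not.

(⇒) This fails: take m = 24. Then 24 ≡ 24 (mod 27), but 24² = 576 ≡ 9 (mod 27), not 25.

(⇐) This fails: take m = 5. Then 5² = 25 ≡ 25 (mod 27), yet 5 ≡ 5 (mod 27), not 24.

Both directions fail.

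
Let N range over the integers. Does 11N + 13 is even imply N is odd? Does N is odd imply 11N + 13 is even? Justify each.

Both directions hold; the statement is true.

(⟸) Suppose N is odd; write N = 2j + 1. Then 11N + 13 = 11·(2j + 1) + 13 = 2·11j + 24, which is even.

(⟹) Suppose 11N + 13 is even. Since 11 is odd, 11N and N have the same parity, so 11N + 13 ≡ N + 13 (mod 2). As 13 is odd, 11N + 13 is even exactly when N is odd. Thus N is odd.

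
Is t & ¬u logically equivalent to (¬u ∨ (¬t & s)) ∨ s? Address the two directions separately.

(→) Assume the antecedent. If u is true, the antecedent cannot hold. If u is false, (¬u ∨ (¬t & s)) ∨ s reduces to true regardless of the other variables. Either way (¬u ∨ (¬t & s)) ∨ s holds.

(←) This fails. Under u = F, s = F, t = F, the left side is false but the right side is true.

Only the forward direction holds.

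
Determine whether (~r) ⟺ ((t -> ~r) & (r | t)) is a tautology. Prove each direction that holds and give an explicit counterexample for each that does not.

[⇒] This fails. Under t = F, r = F, the left side is true but the right side is false.

[⇐] This fails. Under t = F, r = T, the left side is false but the right side is true.

Neither direction holds.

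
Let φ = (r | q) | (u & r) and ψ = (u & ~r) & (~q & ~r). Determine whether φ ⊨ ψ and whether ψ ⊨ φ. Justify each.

(⇒) fails and (⇐) fails.

(→) This fails. Under q = T, u = F, r = F, the left side is true but the right side is false.

(←) This fails. Under q = F, u = T, r = F, the left side is false but the right side is true.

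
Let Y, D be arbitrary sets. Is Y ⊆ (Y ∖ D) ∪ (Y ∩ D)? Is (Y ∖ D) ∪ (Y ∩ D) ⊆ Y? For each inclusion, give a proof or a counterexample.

Forward inclusion. Let x ∈ Y. Then either x ∈ Y and x ∉ D; or x ∈ Y ∩ D. In each case x ∈ (Y ∖ D) ∪ (Y ∩ D), so Y ⊆ (Y ∖ D) ∪ (Y ∩ D).

Reverse inclusion. Let x ∈ (Y ∖ D) ∪ (Y ∩ D). Then either x ∈ Y and x ∉ D; or x ∈ Y ∩ D. In each case x ∈ Y, so (Y ∖ D) ∪ (Y ∩ D) ⊆ Y.

Both inclusions hold.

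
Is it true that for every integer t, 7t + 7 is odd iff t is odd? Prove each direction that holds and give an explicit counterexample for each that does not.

Both directions fail.

Forward direction. This fails: t = 2 gives 7t + 7 = 21, which is odd, but 2 is even, not odd.

Converse. This also fails: t = 7 is odd, but 7t + 7 = 56 is even, not odd.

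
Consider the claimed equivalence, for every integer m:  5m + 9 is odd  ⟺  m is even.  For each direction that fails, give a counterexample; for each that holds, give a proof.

Both implications hold.

(⟹) Suppose 5m + 9 is odd. Since 5 is odd, 5m and m have the same parity, so 5m + 9 ≡ m + 9 (mod 2). As 9 is odd, 5m + 9 is odd exactly when m is even. Thus m is even.

(⟸) Conversely, suppose m is even; write m = 2j. Then 5m + 9 = 5·(2j) + 9 = 2·5j + 9, which is odd.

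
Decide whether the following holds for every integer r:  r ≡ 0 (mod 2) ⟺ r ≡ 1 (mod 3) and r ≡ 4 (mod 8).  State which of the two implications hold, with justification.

(⇒) This fails: r = 0 gives 0 ≡ 0 (mod 2) but 0 ≡ 0 (mod 3), so the conjunction on the right does not hold.

(⇐) Conversely, if r ≡ 1 (mod 3) and r ≡ 4 (mod 8), then by the Chinese remainder theorem r ≡ 4 (mod 24). Since 4 ≡ 0 (mod 2) and 2 ∣ 24, we get r ≡ 0 (mod 2).

Only the converse holds.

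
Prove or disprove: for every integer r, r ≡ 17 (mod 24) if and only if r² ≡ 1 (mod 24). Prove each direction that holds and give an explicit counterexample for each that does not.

The forward direction holds; the converse fails.

Forward direction. Suppose r ≡ 17 (mod 24). Write r = 24j + 17. Then (24j + 17)² = 576j² + 816j + 289 = 24(24j² + 34j + 12) + 1, so r² ≡ 1 (mod 24).

Converse. This fails: take r = 1. Then 1² = 1 ≡ 1 (mod 24), yet 1 ≡ 1 (mod 24), not 17.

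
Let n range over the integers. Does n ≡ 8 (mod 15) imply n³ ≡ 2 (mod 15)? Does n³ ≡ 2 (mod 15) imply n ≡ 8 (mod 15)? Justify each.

(⇒) Suppose n ≡ 8 (mod 15). Write n = 15j + 8. Then (15j + 8)³ = 3375j³ + 5400j² + 2880j + 512 = 15(225j³ + 360j² + 192j + 34) + 2, so n³ ≡ 2 (mod 15).

(⇐) Conversely, suppose n³ ≡ 2 (mod 15). The only residue r in {0, …, 14} with r³ ≡ 2 (mod 15) is r = 8, so n ≡ 8 (mod 15).

Both directions hold; the statement is true.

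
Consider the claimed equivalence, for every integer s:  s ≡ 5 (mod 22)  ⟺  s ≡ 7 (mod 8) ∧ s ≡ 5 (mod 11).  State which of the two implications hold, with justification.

(→) This fails: s = 49 gives 49 ≡ 5 (mod 22) but 49 ≡ 1 (mod 8), so the conjunction on the right does not hold.

(←) Conversely, if s ≡ 7 (mod 8) and s ≡ 5 (mod 11), then by the Chinese remainder theorem s ≡ 71 (mod 88). Since 71 ≡ 5 (mod 22) and 22 ∣ 88, we get s ≡ 5 (mod 22).

Not equivalent: only (⇐) holds.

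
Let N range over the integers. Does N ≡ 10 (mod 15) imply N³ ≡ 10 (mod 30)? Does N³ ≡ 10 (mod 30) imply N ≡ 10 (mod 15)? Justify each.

Only the converse holds.

(→) This fails: take N = 25. Then 25 ≡ 10 (mod 15), but 25³ = 15625 ≡ 25 (mod 30), not 10.

(←) Conversely, the residues r modulo 30 with r³ ≡ 10 (mod 30) are exactly {10}, and each is ≡ 10 (mod 15).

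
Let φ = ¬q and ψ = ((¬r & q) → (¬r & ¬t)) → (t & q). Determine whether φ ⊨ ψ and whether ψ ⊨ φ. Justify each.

[⇒] This fails. Under r = F, q = F, t = F, the left side is true but the right side is false.

[⇐] This fails. Under r = F, q = T, t = T, the left side is false but the right side is true.

Neither implication holds.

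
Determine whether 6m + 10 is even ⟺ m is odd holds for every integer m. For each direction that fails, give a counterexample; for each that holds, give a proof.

(→) This fails: take m = 0. Then 6m + 10 = 10, which is even, yet m = 0 is even, not odd.

(←) Suppose m is odd. Since 6 is even, 6m is even for every m, so 6m + 10 has the same parity as 10, which is even. Hence 6m + 10 is even.

Only the converse holds.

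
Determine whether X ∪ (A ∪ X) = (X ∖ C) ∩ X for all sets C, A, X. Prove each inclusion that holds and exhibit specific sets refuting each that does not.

(⊆) fails; (⊇) holds.

(⟹) This inclusion fails. Take C = ∅, A = {1}, X = ∅; then 1 ∈ X ∪ (A ∪ X) but 1 ∉ (X ∖ C) ∩ X.

(⟸) Let x ∈ (X ∖ C) ∩ X. Then either x ∈ X and x ∉ C, A; or x ∈ A ∩ X and x ∉ C. In each case x ∈ X ∪ (A ∪ X), so (X ∖ C) ∩ X ⊆ X ∪ (A ∪ X).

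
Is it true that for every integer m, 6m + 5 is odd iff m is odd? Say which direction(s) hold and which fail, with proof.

[⇐] Suppose m is odd. Since 6 is even, 6m is even for every m, so 6m + 5 has the same parity as 5, which is odd. Hence 6m + 5 is odd.

[⇒] This fails: take m = 4. Then 6m + 5 = 29, which is odd, yet m = 4 is even, not odd.

Only the reverse direction holds.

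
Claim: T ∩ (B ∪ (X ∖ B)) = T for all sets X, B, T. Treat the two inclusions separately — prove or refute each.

Only the forward inclusion holds.

(⟹) Let x ∈ T ∩ (B ∪ (X ∖ B)). Then either x ∈ X ∩ T and x ∉ B; or x ∈ B ∩ T and x ∉ X; or x ∈ X ∩ B ∩ T. In each case x ∈ T, so T ∩ (B ∪ (X ∖ B)) ⊆ T.

(⟸) This inclusion fails. Take X = ∅, B = ∅, T = {1}; then 1 ∈ T but 1 ∉ T ∩ (B ∪ (X ∖ B)).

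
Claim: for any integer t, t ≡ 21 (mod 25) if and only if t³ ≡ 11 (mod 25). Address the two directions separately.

(⟸) Suppose t³ ≡ 11 (mod 25). The only residue r in {0, …, 24} with r³ ≡ 11 (mod 25) is r = 21, so t ≡ 21 (mod 25).

(⟹) Suppose t ≡ 21 (mod 25). Write t = 25j + 21. Then (25j + 21)³ = 15625j³ + 39375j² + 33075j + 9261 = 25(625j³ + 1575j² + 1323j + 370) + 11, so t³ ≡ 11 (mod 25).

The biconditional holds.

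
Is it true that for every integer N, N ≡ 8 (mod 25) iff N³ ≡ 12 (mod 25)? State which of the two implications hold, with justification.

(←) Suppose N³ ≡ 12 (mod 25). The only residue r in {0, …, 24} with r³ ≡ 12 (mod 25) is r = 8, so N ≡ 8 (mod 25).

(→) Suppose N ≡ 8 (mod 25). Write N = 25j + 8. Then (25j + 8)³ = 15625j³ + 15000j² + 4800j + 512 = 25(625j³ + 600j² + 192j + 20) + 12, so N³ ≡ 12 (mod 25).

The biconditional holds.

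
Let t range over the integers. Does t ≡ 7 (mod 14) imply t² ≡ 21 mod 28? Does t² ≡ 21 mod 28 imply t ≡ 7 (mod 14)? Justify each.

(⇒) Suppose t ≡ 7 (mod 14). Working modulo 28, t ∈ {7, 21}; for each such r, r² ≡ 21 (mod 28).

(⇐) Conversely, the residues r modulo 28 with r² ≡ 21 (mod 28) are exactly {7, 21}, and each is ≡ 7 (mod 14).

Both implications hold.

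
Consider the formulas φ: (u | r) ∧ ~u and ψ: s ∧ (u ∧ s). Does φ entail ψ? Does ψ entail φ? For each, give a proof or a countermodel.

Both directions fail.

(→) This fails. Under u = F, s = F, r = T, the left side is true but the right side is false.

(←) This fails. Under u = T, s = T, r = F, the left side is false but the right side is true.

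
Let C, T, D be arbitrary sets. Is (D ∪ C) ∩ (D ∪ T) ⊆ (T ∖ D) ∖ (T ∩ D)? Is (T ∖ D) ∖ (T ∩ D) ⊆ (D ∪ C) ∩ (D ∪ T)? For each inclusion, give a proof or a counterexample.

(⊆) fails and (⊇) fails.

Forward inclusion. This inclusion fails. Take C = ∅, T = ∅, D = {1}; then 1 ∈ (D ∪ C) ∩ (D ∪ T) but 1 ∉ (T ∖ D) ∖ (T ∩ D).

Reverse inclusion. This inclusion fails. Take C = ∅, T = {1}, D = ∅; then 1 ∈ (T ∖ D) ∖ (T ∩ D) but 1 ∉ (D ∪ C) ∩ (D ∪ T).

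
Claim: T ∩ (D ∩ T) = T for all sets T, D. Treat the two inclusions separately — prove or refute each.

(⊆) Let x ∈ T ∩ (D ∩ T). Then x ∈ T ∩ D, from which x ∈ T.

(⊇) This inclusion fails. Take T = {1}, D = ∅; then 1 ∈ T but 1 ∉ T ∩ (D ∩ T).

(⊆) holds; (⊇) fails.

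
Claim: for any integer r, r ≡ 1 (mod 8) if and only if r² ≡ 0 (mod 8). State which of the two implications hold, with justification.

(⇒) fails and (⇐) fails.

[⇒] This fails: take r = 1. Then 1 ≡ 1 (mod 8), but 1² = 1 ≡ 1 (mod 8), not 0.

[⇐] This fails: take r = 0. Then 0² = 0 ≡ 0 (mod 8), yet 0 ≡ 0 (mod 8), not 1.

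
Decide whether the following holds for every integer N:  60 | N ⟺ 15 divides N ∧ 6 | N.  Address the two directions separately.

The forward direction holds; the converse fails.

[⇒] If 60 ∣ N, write N = 60q. Since 60 = 4·15, N = 15·(4q), so 15 ∣ N; and since 60 = 10·6, N = 6·(10q), so 6 ∣ N.

[⇐] This fails: take N = 30. Both 15 ∣ 30 and 6 ∣ 30, yet 30 is not a multiple of 60 (since 30 = 0·60 + 30), so 60 ∤ 30.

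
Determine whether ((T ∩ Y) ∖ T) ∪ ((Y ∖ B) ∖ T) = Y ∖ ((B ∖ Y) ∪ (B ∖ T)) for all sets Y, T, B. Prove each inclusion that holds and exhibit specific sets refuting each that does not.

Forward inclusion. Let x ∈ ((T ∩ Y) ∖ T) ∪ ((Y ∖ B) ∖ T). Then x ∈ Y and x ∉ T, B, from which x ∈ Y ∖ ((B ∖ Y) ∪ (B ∖ T)).

Reverse inclusion. This inclusion fails. Take Y = {1}, T = {1}, B = ∅; then 1 ∈ Y ∖ ((B ∖ Y) ∪ (B ∖ T)) but 1 ∉ ((T ∩ Y) ∖ T) ∪ ((Y ∖ B) ∖ T).

Only the forward inclusion holds.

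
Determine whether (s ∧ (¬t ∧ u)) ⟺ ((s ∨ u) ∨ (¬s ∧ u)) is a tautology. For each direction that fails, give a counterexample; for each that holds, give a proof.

(⇒) holds; (⇐) fails.

Converse. This fails. Under s = T, u = F, t = F, the left side is false but the right side is true.

Forward direction. Assume the antecedent. If s is true, (s ∨ u) ∨ (¬s ∧ u) reduces to true regardless of the other variables. If s is false, the antecedent cannot hold. Either way (s ∨ u) ∨ (¬s ∧ u) holds.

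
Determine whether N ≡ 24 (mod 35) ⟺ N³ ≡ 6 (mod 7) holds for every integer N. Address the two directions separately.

[⇒] Suppose N ≡ 24 (mod 35). Then N³ ≡ 24³ = 13824 (mod 35), and since 7 ∣ 35, also N³ ≡ 6 (mod 7).

[⇐] This fails: take N = 3. Then 3³ = 27 ≡ 6 (mod 7), yet 3 ≡ 3 (mod 35), not 24.

(⇒) holds; (⇐) fails.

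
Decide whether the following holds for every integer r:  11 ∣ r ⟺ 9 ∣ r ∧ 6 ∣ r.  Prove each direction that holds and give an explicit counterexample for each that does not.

Neither implication holds.

(⇒) This fails: take r = 11. Certainly 11 ∣ 11, but 9 ∤ 11.

(⇐) This fails: take r = 18. Both 9 ∣ 18 and 6 ∣ 18, yet 18 is not a multiple of 11 (since 18 = 1·11 + 7), so 11 ∤ 18.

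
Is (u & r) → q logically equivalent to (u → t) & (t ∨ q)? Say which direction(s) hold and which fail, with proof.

Neither direction holds.

(→) This fails. Under t = F, q = F, u = F, r = F, the left side is true but the right side is false.

(←) This fails. Under t = T, q = F, u = T, r = T, the left side is false but the right side is true.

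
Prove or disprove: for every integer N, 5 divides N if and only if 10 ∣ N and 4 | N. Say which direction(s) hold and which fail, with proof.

(⇒) fails; (⇐) holds.

(⟹) This fails: take N = 5. Certainly 5 ∣ 5, but 10 ∤ 5.

(⟸) Suppose 10 ∣ N and 4 ∣ N. Any common multiple of 10 and 4 is a multiple of their lcm; here lcm(10, 4) = 10·4/gcd(10, 4) = 40/2 = 20, so 20 ∣ N. Since 5 ∣ 20, it follows that 5 ∣ N.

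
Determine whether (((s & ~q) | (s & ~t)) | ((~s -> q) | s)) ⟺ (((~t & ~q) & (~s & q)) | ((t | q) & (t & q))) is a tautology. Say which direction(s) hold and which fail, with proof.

(⇒) This fails. Under t = F, s = T, q = F, the left side is true but the right side is false.

(⇐) Assume the antecedent. If t is true, the antecedent forces (t = T, s = F, q = T) or (t = T, s = T, q = T), and the consequent holds there. If t is false, the antecedent cannot hold. Either way the consequent holds.

(⇒) fails; (⇐) holds.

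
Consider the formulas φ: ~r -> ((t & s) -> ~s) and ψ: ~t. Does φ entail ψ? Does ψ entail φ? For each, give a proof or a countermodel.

Forward direction. This fails. Under r = F, s = F, t = T, the left side is true but the right side is false.

Converse. Assume the antecedent. If r is true, ~r -> ((t & s) -> ~s) reduces to true regardless of the other variables. If r is false, the antecedent forces (r = F, s = F, t = F) or (r = F, s = T, t = F), and ~r -> ((t & s) -> ~s) holds there. Either way ~r -> ((t & s) -> ~s) holds.

(⇒) fails; (⇐) holds.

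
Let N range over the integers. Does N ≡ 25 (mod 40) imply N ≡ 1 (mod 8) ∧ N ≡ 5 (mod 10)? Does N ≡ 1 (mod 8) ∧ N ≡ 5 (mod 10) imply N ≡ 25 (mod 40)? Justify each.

[⇒] Suppose N ≡ 25 (mod 40); write N = 40j + 25. Since 8 ∣ 40, reducing mod 8 gives N ≡ 25 ≡ 1 (mod 8); since 10 ∣ 40, reducing mod 10 gives N ≡ 25 ≡ 5 (mod 10).

[⇐] Conversely, if N ≡ 1 (mod 8) and N ≡ 5 (mod 10), then by the Chinese remainder theorem N ≡ 25 (mod 40). This is exactly N ≡ 25 (mod 40).

Both directions hold.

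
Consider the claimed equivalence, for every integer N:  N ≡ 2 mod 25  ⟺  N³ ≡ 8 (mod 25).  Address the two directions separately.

Both directions hold; the statement is true.

(⇒) Suppose N ≡ 2 mod 25. Write N = 25j + 2. Then (25j + 2)³ = 15625j³ + 3750j² + 300j + 8 = 25(625j³ + 150j² + 12j) + 8, so N³ ≡ 8 (mod 25).

(⇐) Conversely, suppose N³ ≡ 8 (mod 25). The only residue r in {0, …, 24} with r³ ≡ 8 (mod 25) is r = 2, so N ≡ 2 (mod 25).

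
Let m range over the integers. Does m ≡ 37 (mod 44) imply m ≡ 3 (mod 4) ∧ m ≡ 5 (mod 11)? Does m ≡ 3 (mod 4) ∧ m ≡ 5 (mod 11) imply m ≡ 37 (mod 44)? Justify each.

Forward direction. This fails: m = 37 gives 37 ≡ 37 (mod 44) but 37 ≡ 1 (mod 4), so the conjunction on the right does not hold.

Converse. This fails: m = 27 satisfies both congruences on the right (27 ≡ 3 mod 4 and 27 ≡ 5 mod 11) yet 27 ≡ 27 (mod 44), not 37.

Both directions fail.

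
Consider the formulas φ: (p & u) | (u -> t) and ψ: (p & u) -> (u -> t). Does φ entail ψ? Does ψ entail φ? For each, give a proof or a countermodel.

(⇒) This fails. Under p = T, t = F, u = T, the left side is true but the right side is false.

(⇐) This fails. Under p = F, t = F, u = T, the left side is false but the right side is true.

(⇒) fails and (⇐) fails.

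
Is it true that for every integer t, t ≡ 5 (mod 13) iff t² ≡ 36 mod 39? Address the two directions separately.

(⟹) This fails: take t = 5. Then 5 ≡ 5 (mod 13), but 5² = 25 ≡ 25 (mod 39), not 36.

(⟸) This fails: take t = 6. Then 6² = 36 ≡ 36 (mod 39), yet 6 ≡ 6 (mod 13), not 5.

Neither implication holds.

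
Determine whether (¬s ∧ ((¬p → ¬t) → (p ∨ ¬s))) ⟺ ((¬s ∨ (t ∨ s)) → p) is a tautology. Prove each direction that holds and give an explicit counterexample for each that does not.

(⟹) This fails. Under t = F, s = F, p = F, the left side is true but the right side is false.

(⟸) This fails. Under t = F, s = T, p = T, the left side is false but the right side is true.

Neither direction holds.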